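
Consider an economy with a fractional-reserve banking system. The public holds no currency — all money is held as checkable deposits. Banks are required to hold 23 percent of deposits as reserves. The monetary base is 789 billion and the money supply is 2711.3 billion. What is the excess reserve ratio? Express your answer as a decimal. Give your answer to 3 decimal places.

Using m = M/MB = 2711.3/789 ≈ 3.436375. Since m = (1 + c)/(c + rr + e), the denominator satisfies c + rr + e = (1 + c)/m = (1 + 0) / 3.436375 ≈ 0.291004.
With c = 0 and rr = 0.23, the excess reserve ratio is 0.291004 − 0 − 0.23 = 0.061004.

0.061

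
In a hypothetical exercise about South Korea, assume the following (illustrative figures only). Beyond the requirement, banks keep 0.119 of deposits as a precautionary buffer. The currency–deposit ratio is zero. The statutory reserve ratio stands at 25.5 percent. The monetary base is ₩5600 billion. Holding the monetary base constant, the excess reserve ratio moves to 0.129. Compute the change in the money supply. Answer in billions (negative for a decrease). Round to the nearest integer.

-390 billion

Initially m₁ = 1 / (0.255 + 0.119) ≈ 2.67380, so M₁ = 2.67380 × 5600 = 14973.28 billion.
After the change m₂ = 1 / (0.255 + 0.129) ≈ 2.60417, so M₂ = 2.60417 × 5600 = 14583.352 billion.
ΔM = M₂ − M₁ = 14583.352 − 14973.28 = -389.928 billion.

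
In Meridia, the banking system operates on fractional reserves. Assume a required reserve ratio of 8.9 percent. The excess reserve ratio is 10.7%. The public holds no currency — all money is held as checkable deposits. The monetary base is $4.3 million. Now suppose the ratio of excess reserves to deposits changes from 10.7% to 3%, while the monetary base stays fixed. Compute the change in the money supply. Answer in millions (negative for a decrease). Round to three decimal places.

$14.196 million

Initially m₁ = 1 / (0.089 + 0.107) ≈ 5.10204, so M₁ = 5.10204 × 4.3 ≈ 21.9388 million.
After the change m₂ = 1 / (0.089 + 0.03) ≈ 8.40336, so M₂ = 8.40336 × 4.3 ≈ 36.1344 million.
ΔM = M₂ − M₁ = 36.1344 − 21.9388 = 14.1956 million.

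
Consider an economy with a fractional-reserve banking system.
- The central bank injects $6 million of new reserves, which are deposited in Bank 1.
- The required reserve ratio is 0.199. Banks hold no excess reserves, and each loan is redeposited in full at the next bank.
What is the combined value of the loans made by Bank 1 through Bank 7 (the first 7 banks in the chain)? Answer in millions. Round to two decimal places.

$19.04 million

Bank i lends (1 − rr)^i of the original deposit: Bank 1 lends 6·0.8010 = 4.8060, Bank 2 lends 6·0.8010² ≈ 3.8496, and so on.
Summing a geometric series: total = 6·[0.8010·(1 − 0.8010^7) / (1 − 0.8010)] ≈ 19.0415 million.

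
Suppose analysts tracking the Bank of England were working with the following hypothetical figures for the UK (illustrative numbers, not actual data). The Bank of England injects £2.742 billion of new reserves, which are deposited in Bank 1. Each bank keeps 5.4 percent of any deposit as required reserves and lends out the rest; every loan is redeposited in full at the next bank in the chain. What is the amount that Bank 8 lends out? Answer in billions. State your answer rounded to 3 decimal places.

£1.759 billion

Each bank lends a fraction (1 − rr) = 0.9460 of the deposit it receives, so Bank 8 receives 2.742·0.9460^7 and lends 2.742·0.9460^8 ≈ 1.7587 billion.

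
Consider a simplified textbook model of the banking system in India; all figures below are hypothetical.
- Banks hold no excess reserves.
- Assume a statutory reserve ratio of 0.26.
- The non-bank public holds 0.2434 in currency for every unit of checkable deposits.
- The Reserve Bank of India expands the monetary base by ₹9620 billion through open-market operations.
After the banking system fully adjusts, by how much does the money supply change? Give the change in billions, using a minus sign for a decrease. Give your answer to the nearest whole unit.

₹23761 billion

The money multiplier is m = (1 + c) / (rr + c) = (1 + 0.2434) / (0.26 + 0.2434) ≈ 2.47.
The purchase adds 9620 billion of base, so ΔM = m × ΔMB = 2.47 × (+9620) = 23761.4 billion.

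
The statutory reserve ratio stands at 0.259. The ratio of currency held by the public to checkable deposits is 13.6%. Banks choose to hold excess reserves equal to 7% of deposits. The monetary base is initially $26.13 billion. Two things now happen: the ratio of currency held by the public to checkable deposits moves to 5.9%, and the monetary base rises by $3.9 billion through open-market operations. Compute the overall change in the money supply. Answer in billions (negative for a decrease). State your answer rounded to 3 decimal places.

Before: m₁ = (1 + 0.136) / (0.259 + 0.07 + 0.136) ≈ 2.443011, MB₁ = 26.13, so M₁ = 2.443011 × 26.13 ≈ 63.8359 billion.
After: m₂ = (1 + 0.059) / (0.259 + 0.07 + 0.059) ≈ 2.729381, MB₂ = 26.13 + 3.9 = 30.03, so M₂ = 2.729381 × 30.03 ≈ 81.9633 billion.
ΔM = M₂ − M₁ = 81.9633 − 63.8359 = 18.1274 billion.

$18.127 billion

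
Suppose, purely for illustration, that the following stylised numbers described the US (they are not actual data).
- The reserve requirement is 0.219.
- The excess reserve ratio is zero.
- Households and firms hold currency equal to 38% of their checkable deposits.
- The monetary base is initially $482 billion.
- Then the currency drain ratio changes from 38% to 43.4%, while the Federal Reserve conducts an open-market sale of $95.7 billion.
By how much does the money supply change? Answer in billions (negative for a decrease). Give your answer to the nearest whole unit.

Before: m₁ = (1 + 0.38) / (0.219 + 0.38) ≈ 2.3038, MB₁ = 482, so M₁ = 2.3038 × 482 = 1110.4316 billion.
After: m₂ = (1 + 0.434) / (0.219 + 0.434) ≈ 2.1960, MB₂ = 482 − 95.7 = 386.3, so M₂ = 2.1960 × 386.3 = 848.3148 billion.
ΔM = M₂ − M₁ = 848.3148 − 1110.4316 = -262.1168 billion.

-262 billion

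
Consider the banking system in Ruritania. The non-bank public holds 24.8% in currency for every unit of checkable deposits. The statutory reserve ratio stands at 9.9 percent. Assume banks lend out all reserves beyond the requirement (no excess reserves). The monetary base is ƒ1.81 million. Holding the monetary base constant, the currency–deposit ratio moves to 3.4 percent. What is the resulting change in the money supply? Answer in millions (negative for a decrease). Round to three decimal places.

Initially m₁ = (1 + 0.248) / (0.099 + 0.248) ≈ 3.59654, so M₁ = 3.59654 × 1.81 ≈ 6.5097 million.
After the change m₂ = (1 + 0.034) / (0.099 + 0.034) ≈ 7.77444, so M₂ = 7.77444 × 1.81 ≈ 14.0717 million.
ΔM = M₂ − M₁ = 14.0717 − 6.5097 = 7.562 million.

ƒ7.562 million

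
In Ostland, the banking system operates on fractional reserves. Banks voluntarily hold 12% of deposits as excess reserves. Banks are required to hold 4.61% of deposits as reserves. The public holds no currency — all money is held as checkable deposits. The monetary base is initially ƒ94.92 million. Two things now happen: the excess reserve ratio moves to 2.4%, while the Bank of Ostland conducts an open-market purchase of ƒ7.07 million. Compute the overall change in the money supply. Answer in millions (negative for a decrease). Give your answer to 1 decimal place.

ƒ883.5 million

Before: m₁ = 1 / (0.0461 + 0.12) ≈ 6.02047, MB₁ = 94.92, so M₁ = 6.02047 × 94.92 ≈ 571.463 million.
After: m₂ = 1 / (0.0461 + 0.024) ≈ 14.26534, MB₂ = 94.92 + 7.07 = 101.99, so M₂ = 14.26534 × 101.99 ≈ 1454.922 million.
ΔM = M₂ − M₁ = 1454.922 − 571.463 = 883.459 million.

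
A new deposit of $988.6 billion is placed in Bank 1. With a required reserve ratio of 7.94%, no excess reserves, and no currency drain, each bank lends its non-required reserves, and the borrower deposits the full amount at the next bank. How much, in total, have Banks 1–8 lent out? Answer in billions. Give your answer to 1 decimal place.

$5548.9 billion

Bank i lends (1 − rr)^i of the original deposit: Bank 1 lends 988.6·0.9206 ≈ 910.1052, Bank 2 lends 988.6·0.9206² ≈ 837.8428, and so on.
Summing a geometric series: total = 988.6·[0.9206·(1 − 0.9206^8) / (1 − 0.9206)] ≈ 5548.8601 billion.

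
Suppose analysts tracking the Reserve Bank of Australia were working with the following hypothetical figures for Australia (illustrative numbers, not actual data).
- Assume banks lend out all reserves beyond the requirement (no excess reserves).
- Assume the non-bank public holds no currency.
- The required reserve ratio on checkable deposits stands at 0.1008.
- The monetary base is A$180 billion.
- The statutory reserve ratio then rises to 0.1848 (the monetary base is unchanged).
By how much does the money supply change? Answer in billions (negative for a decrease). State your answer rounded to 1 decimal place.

Initially m₁ = 1 / (0.1008) ≈ 9.92063, so M₁ = 9.92063 × 180 = 1785.7134 billion.
After the change m₂ = 1 / (0.1848) ≈ 5.41126, so M₂ = 5.41126 × 180 = 974.0268 billion.
ΔM = M₂ − M₁ = 974.0268 − 1785.7134 = -811.6866 billion.

-811.7 billion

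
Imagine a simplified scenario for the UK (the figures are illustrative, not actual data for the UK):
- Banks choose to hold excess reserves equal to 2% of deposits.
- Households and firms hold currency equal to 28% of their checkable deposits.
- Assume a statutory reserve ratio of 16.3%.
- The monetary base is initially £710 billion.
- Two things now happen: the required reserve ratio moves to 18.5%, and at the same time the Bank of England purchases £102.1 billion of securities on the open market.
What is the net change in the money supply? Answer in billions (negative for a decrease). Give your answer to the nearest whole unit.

£180 billion

Before: m₁ = (1 + 0.28) / (0.163 + 0.02 + 0.28) ≈ 2.7646, MB₁ = 710, so M₁ = 2.7646 × 710 = 1962.866 billion.
After: m₂ = (1 + 0.28) / (0.185 + 0.02 + 0.28) ≈ 2.6392, MB₂ = 710 + 102.1 = 812.1, so M₂ = 2.6392 × 812.1 ≈ 2143.2943 billion.
ΔM = M₂ − M₁ = 2143.2943 − 1962.866 = 180.4283 billion.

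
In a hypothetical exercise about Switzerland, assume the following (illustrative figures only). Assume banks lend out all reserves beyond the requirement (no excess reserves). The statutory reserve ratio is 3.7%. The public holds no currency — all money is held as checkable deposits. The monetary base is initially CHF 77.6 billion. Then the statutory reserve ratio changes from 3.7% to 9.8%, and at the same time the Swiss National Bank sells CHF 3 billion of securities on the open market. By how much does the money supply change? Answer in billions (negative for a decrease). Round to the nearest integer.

Before: m₁ = 1 / (0.037) ≈ 27.0270, MB₁ = 77.6, so M₁ = 27.0270 × 77.6 = 2097.2952 billion.
After: m₂ = 1 / (0.098) ≈ 10.2041, MB₂ = 77.6 − 3 = 74.6, so M₂ = 10.2041 × 74.6 ≈ 761.2259 billion.
ΔM = M₂ − M₁ = 761.2259 − 2097.2952 = -1336.0693 billion.

-1336 billion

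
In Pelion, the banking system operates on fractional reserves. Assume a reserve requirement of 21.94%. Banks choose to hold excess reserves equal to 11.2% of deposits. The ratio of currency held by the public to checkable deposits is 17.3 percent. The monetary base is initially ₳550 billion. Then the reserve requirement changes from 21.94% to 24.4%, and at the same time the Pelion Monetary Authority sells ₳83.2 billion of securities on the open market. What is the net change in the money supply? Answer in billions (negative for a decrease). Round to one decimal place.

Before: m₁ = (1 + 0.173) / (0.2194 + 0.112 + 0.173) ≈ 2.32554, MB₁ = 550, so M₁ = 2.32554 × 550 = 1279.047 billion.
After: m₂ = (1 + 0.173) / (0.244 + 0.112 + 0.173) ≈ 2.21739, MB₂ = 550 − 83.2 = 466.8, so M₂ = 2.21739 × 466.8 ≈ 1035.0777 billion.
ΔM = M₂ − M₁ = 1035.0777 − 1279.047 = -243.9693 billion.

-244.0 billion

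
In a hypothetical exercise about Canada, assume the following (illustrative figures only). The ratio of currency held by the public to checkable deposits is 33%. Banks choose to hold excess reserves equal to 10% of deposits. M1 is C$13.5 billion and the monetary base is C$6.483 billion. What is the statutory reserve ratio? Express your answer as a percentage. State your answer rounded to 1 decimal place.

20.9%

Using m = M/MB = 13.5/6.483 ≈ 2.082369. Since m = (1 + c)/(c + rr + e), the denominator satisfies c + rr + e = (1 + c)/m = (1 + 0.33) / 2.082369 ≈ 0.638696.
With c = 0.33 and e = 0.1, the statutory reserve ratio is 0.638696 − 0.33 − 0.1 = 0.208696.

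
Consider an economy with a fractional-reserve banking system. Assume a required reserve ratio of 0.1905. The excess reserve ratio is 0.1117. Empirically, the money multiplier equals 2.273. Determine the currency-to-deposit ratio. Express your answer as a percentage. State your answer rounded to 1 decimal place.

24.6%

Using m = 2.273. From m = (1 + c)/(c + rr + e), rearranging gives 1 + c = m·(c + rr + e), so c·(1 − m) = m·(rr + e) − 1.
Hence c = [m·(rr + e) − 1]/(1 − m) = [2.273 × (0.1905 + 0.1117) − 1] / (1 − 2.273) ≈ 0.245954.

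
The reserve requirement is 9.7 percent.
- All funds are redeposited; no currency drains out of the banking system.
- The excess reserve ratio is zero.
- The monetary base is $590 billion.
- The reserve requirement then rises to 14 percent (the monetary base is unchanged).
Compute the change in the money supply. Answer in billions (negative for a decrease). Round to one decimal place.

Initially m₁ = 1 / (0.097) ≈ 10.30928, so M₁ = 10.30928 × 590 = 6082.4752 billion.
After the change m₂ = 1 / (0.14) ≈ 7.14286, so M₂ = 7.14286 × 590 = 4214.2874 billion.
ΔM = M₂ − M₁ = 4214.2874 − 6082.4752 = -1868.1878 billion.

-1868.2 billion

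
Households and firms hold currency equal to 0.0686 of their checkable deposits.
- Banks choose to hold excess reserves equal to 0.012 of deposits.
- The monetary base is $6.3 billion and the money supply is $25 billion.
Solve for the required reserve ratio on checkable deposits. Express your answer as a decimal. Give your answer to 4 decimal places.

0.1887

Using m = M/MB = 25/6.3 ≈ 3.968254. Since m = (1 + c)/(c + rr + e), the denominator satisfies c + rr + e = (1 + c)/m = (1 + 0.0686) / 3.968254 ≈ 0.269287.
With c = 0.0686 and e = 0.012, the required reserve ratio on checkable deposits is 0.269287 − 0.0686 − 0.012 = 0.188687.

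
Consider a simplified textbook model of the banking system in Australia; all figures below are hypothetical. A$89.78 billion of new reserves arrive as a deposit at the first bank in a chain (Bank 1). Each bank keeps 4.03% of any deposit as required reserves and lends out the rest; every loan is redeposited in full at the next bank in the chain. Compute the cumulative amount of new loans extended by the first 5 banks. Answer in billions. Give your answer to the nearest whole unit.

A$397 billion

Bank i lends (1 − rr)^i of the original deposit: Bank 1 lends 89.78·0.9597 ≈ 86.1619, Bank 2 lends 89.78·0.9597² ≈ 82.6895, and so on.
Summing a geometric series: total = 89.78·[0.9597·(1 − 0.9597^5) / (1 − 0.9597)] ≈ 397.4575 billion.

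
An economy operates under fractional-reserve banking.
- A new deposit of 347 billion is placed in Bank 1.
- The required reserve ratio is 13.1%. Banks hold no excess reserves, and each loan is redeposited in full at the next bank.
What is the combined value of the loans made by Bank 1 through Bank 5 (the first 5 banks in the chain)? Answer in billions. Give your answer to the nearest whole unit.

Bank i lends (1 − rr)^i of the original deposit: Bank 1 lends 347·0.8690 = 301.5430, Bank 2 lends 347·0.8690² ≈ 262.0409, and so on.
Summing a geometric series: total = 347·[0.8690·(1 − 0.8690^5) / (1 − 0.8690)] ≈ 1161.1408 billion.

1161 billion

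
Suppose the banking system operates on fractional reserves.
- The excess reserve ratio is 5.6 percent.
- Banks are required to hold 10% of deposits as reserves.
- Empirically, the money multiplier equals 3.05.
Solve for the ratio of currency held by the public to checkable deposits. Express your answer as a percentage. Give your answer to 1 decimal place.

Using m = 3.05. From m = (1 + c)/(c + rr + e), rearranging gives 1 + c = m·(c + rr + e), so c·(1 − m) = m·(rr + e) − 1.
Hence c = [m·(rr + e) − 1]/(1 − m) = [3.05 × (0.1 + 0.056) − 1] / (1 − 3.05) ≈ 0.255707.

25.6%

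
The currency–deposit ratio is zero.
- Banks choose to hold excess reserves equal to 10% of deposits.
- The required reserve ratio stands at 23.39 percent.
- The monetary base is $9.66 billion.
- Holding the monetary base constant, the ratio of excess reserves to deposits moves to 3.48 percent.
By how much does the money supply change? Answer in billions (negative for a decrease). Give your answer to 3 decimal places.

Initially m₁ = 1 / (0.2339 + 0.1) ≈ 2.99491, so M₁ = 2.99491 × 9.66 ≈ 28.9308 billion.
After the change m₂ = 1 / (0.2339 + 0.0348) ≈ 3.72162, so M₂ = 3.72162 × 9.66 ≈ 35.9508 billion.
ΔM = M₂ − M₁ = 35.9508 − 28.9308 = 7.02 billion.

$7.020 billion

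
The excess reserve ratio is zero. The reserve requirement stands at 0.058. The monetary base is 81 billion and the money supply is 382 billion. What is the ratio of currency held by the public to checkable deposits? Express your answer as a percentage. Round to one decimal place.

Using m = M/MB = 382/81 ≈ 4.716049. From m = (1 + c)/(c + rr + e), rearranging gives 1 + c = m·(c + rr + e), so c·(1 − m) = m·(rr + e) − 1.
Hence c = [m·(rr + e) − 1]/(1 − m) = [4.716049 × (0.058 + 0) − 1] / (1 − 4.716049) ≈ 0.195495.

19.5%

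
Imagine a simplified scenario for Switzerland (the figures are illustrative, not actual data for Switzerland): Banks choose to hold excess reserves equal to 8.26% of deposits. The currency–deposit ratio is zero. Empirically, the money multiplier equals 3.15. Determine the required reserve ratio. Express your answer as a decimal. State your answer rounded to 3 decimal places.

0.235

Using m = 3.15. Since m = (1 + c)/(c + rr + e), the denominator satisfies c + rr + e = (1 + c)/m = (1 + 0) / 3.15 ≈ 0.317460.
With c = 0 and e = 0.0826, the required reserve ratio is 0.317460 − 0 − 0.0826 = 0.23486.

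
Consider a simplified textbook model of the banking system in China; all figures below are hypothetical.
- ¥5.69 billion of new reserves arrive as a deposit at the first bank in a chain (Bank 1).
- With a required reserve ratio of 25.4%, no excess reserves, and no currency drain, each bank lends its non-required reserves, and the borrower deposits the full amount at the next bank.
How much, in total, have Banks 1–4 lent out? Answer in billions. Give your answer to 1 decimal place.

¥11.5 billion

Bank i lends (1 − rr)^i of the original deposit: Bank 1 lends 5.69·0.7460 ≈ 4.2447, Bank 2 lends 5.69·0.7460² ≈ 3.1666, and so on.
Summing a geometric series: total = 5.69·[0.7460·(1 − 0.7460^4) / (1 − 0.7460)] ≈ 11.5358 billion.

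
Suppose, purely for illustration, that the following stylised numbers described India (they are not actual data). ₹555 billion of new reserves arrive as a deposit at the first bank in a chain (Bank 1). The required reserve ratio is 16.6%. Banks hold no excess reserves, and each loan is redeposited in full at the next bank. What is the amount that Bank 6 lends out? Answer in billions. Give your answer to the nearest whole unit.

Each bank lends a fraction (1 − rr) = 0.8340 of the deposit it receives, so Bank 6 receives 555·0.8340^5 and lends 555·0.8340^6 ≈ 186.7623 billion.

₹187 billion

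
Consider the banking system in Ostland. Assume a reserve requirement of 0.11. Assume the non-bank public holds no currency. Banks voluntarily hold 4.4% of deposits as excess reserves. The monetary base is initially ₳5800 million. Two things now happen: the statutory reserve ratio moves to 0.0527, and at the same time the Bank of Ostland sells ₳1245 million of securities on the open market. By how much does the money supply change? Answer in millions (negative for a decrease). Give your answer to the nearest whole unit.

Before: m₁ = 1 / (0.11 + 0.044) ≈ 6.49351, MB₁ = 5800, so M₁ = 6.49351 × 5800 = 37662.358 million.
After: m₂ = 1 / (0.0527 + 0.044) ≈ 10.34126, MB₂ = 5800 − 1245 = 4555, so M₂ = 10.34126 × 4555 = 47104.4393 million.
ΔM = M₂ − M₁ = 47104.4393 − 37662.358 = 9442.0813 million.

₳9442 million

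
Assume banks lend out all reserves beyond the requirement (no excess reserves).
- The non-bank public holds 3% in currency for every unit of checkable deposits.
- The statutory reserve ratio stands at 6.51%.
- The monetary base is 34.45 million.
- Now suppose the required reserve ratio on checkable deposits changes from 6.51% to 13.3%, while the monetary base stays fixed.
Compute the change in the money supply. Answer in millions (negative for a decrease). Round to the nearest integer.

Initially m₁ = (1 + 0.03) / (0.0651 + 0.03) ≈ 10.8307, so M₁ = 10.8307 × 34.45 ≈ 373.1176 million.
After the change m₂ = (1 + 0.03) / (0.133 + 0.03) ≈ 6.3190, so M₂ = 6.3190 × 34.45 ≈ 217.6896 million.
ΔM = M₂ − M₁ = 217.6896 − 373.1176 = -155.428 million.

-155 million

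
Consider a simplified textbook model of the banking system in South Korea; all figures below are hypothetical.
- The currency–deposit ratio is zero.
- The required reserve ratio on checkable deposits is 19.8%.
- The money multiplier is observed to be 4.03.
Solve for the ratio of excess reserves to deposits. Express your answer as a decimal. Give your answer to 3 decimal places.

Using m = 4.03. Since m = (1 + c)/(c + rr + e), the denominator satisfies c + rr + e = (1 + c)/m = (1 + 0) / 4.03 ≈ 0.248139.
With c = 0 and rr = 0.198, the ratio of excess reserves to deposits is 0.248139 − 0 − 0.198 = 0.050139.

0.050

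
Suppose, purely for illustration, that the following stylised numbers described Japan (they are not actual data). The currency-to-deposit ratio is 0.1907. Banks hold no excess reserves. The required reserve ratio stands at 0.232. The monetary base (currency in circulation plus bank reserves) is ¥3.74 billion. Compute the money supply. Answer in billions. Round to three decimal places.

The money multiplier is m = (1 + c) / (rr + c) = (1 + 0.1907) / (0.232 + 0.1907) ≈ 2.81689.
So M = m × MB = 2.81689 × 3.74 ≈ 10.5352 billion.

¥10.535 billion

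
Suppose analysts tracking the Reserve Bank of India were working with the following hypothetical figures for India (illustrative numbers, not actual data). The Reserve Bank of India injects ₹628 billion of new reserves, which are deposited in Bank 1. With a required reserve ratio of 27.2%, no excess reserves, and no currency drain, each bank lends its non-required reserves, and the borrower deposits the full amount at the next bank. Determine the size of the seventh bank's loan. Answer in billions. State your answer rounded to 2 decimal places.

Each bank lends a fraction (1 − rr) = 0.7280 of the deposit it receives, so Bank 7 receives 628·0.7280^6 and lends 628·0.7280^7 ≈ 68.0580 billion.

₹68.06 billion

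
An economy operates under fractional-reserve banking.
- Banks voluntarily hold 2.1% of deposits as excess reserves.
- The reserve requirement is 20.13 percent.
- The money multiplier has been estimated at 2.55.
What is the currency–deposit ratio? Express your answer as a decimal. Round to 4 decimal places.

0.2794

Using m = 2.55. From m = (1 + c)/(c + rr + e), rearranging gives 1 + c = m·(c + rr + e), so c·(1 − m) = m·(rr + e) − 1.
Hence c = [m·(rr + e) − 1]/(1 − m) = [2.55 × (0.2013 + 0.021) − 1] / (1 − 2.55) ≈ 0.279442.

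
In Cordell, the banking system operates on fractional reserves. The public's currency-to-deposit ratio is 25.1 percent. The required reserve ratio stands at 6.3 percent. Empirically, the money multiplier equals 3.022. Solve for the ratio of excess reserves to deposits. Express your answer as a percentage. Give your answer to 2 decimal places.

Using m = 3.022. Since m = (1 + c)/(c + rr + e), the denominator satisfies c + rr + e = (1 + c)/m = (1 + 0.251) / 3.022 ≈ 0.413964.
With c = 0.251 and rr = 0.063, the ratio of excess reserves to deposits is 0.413964 − 0.251 − 0.063 = 0.099964.

10.00%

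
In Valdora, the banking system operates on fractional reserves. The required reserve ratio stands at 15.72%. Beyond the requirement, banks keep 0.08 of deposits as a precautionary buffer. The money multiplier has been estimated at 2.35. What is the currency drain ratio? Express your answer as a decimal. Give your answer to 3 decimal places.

Using m = 2.35. From m = (1 + c)/(c + rr + e), rearranging gives 1 + c = m·(c + rr + e), so c·(1 − m) = m·(rr + e) − 1.
Hence c = [m·(rr + e) − 1]/(1 − m) = [2.35 × (0.1572 + 0.08) − 1] / (1 − 2.35) ≈ 0.327837.

0.328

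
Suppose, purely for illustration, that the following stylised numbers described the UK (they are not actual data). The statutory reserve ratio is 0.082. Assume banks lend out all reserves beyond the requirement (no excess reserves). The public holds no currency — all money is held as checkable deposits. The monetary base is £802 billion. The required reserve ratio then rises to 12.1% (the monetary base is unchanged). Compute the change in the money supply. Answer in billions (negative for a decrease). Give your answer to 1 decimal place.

Initially m₁ = 1 / (0.082) ≈ 12.19512, so M₁ = 12.19512 × 802 ≈ 9780.4862 billion.
After the change m₂ = 1 / (0.121) ≈ 8.26446, so M₂ = 8.26446 × 802 ≈ 6628.0969 billion.
ΔM = M₂ − M₁ = 6628.0969 − 9780.4862 = -3152.3893 billion.

-3152.4 billion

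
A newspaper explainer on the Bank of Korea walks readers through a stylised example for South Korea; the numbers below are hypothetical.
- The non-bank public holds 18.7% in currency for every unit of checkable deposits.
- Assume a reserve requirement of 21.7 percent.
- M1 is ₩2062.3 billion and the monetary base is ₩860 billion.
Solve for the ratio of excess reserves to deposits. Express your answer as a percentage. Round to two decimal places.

9.10%

Using m = M/MB = 2062.3/860 ≈ 2.398023. Since m = (1 + c)/(c + rr + e), the denominator satisfies c + rr + e = (1 + c)/m = (1 + 0.187) / 2.398023 ≈ 0.494991.
With c = 0.187 and rr = 0.217, the ratio of excess reserves to deposits is 0.494991 − 0.187 − 0.217 = 0.090991.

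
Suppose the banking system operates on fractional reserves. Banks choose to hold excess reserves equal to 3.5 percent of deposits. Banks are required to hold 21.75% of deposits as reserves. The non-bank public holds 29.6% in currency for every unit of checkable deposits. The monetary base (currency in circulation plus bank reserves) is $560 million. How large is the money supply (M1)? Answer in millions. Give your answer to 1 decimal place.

The money multiplier is m = (1 + c) / (rr + e + c) = (1 + 0.296) / (0.2175 + 0.035 + 0.296) ≈ 2.36281.
So M = m × MB = 2.36281 × 560 = 1323.1736 million.

$1323.2 million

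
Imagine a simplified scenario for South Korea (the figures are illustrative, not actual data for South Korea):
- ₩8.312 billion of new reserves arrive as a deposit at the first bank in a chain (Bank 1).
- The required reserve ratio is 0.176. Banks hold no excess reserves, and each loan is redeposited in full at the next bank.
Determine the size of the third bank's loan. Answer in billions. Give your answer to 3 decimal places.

Each bank lends a fraction (1 − rr) = 0.8240 of the deposit it receives, so Bank 3 receives 8.312·0.8240^2 and lends 8.312·0.8240^3 ≈ 4.6504 billion.

₩4.650 billion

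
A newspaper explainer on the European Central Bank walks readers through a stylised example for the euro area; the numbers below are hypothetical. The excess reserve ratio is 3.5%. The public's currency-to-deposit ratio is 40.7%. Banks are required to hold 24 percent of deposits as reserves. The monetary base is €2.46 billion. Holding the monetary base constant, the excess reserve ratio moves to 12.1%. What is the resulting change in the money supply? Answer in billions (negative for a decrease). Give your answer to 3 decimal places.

Initially m₁ = (1 + 0.407) / (0.24 + 0.035 + 0.407) ≈ 2.06305, so M₁ = 2.06305 × 2.46 ≈ 5.0751 billion.
After the change m₂ = (1 + 0.407) / (0.24 + 0.121 + 0.407) ≈ 1.83203, so M₂ = 1.83203 × 2.46 ≈ 4.5068 billion.
ΔM = M₂ − M₁ = 4.5068 − 5.0751 = -0.5683 billion.

-0.568 billion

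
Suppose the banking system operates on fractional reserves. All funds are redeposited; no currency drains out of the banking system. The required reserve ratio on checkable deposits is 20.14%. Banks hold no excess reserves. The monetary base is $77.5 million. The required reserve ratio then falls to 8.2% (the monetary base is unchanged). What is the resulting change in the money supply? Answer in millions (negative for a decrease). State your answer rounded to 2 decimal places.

Initially m₁ = 1 / (0.2014) ≈ 4.96524, so M₁ = 4.96524 × 77.5 = 384.8061 million.
After the change m₂ = 1 / (0.082) ≈ 12.19512, so M₂ = 12.19512 × 77.5 = 945.1218 million.
ΔM = M₂ − M₁ = 945.1218 − 384.8061 = 560.3157 million.

$560.32 million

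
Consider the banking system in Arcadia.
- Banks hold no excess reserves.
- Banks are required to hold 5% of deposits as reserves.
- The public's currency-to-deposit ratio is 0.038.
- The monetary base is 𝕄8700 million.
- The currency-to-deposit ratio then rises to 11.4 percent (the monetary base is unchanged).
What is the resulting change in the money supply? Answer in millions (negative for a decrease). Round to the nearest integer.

-43524 million

Initially m₁ = (1 + 0.038) / (0.05 + 0.038) ≈ 11.79545, so M₁ = 11.79545 × 8700 = 102620.415 million.
After the change m₂ = (1 + 0.114) / (0.05 + 0.114) ≈ 6.79268, so M₂ = 6.79268 × 8700 = 59096.316 million.
ΔM = M₂ − M₁ = 59096.316 − 102620.415 = -43524.099 million.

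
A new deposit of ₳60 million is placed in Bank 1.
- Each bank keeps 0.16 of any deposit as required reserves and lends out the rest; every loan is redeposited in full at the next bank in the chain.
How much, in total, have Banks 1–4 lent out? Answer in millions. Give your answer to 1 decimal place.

₳158.2 million

Bank i lends (1 − rr)^i of the original deposit: Bank 1 lends 60·0.8400 = 50.4000, Bank 2 lends 60·0.8400² = 42.3360, and so on.
Summing a geometric series: total = 60·[0.8400·(1 − 0.8400^4) / (1 − 0.8400)] ≈ 158.1705 million.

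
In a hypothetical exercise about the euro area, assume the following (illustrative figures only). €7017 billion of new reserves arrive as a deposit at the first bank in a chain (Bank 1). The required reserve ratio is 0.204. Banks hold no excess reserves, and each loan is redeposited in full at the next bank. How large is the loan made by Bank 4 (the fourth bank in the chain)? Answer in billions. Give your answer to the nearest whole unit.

Each bank lends a fraction (1 − rr) = 0.7960 of the deposit it receives, so Bank 4 receives 7017·0.7960^3 and lends 7017·0.7960^4 ≈ 2817.1096 billion.

€2817 billion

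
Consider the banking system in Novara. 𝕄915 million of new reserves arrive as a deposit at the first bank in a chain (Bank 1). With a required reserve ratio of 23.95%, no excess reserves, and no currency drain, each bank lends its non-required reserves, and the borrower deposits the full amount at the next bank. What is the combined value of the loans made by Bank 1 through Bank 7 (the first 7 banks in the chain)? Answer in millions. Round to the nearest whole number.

𝕄2478 million

Bank i lends (1 − rr)^i of the original deposit: Bank 1 lends 915·0.7605 = 695.8575, Bank 2 lends 915·0.7605² ≈ 529.1996, and so on.
Summing a geometric series: total = 915·[0.7605·(1 − 0.7605^7) / (1 − 0.7605)] ≈ 2477.9857 million.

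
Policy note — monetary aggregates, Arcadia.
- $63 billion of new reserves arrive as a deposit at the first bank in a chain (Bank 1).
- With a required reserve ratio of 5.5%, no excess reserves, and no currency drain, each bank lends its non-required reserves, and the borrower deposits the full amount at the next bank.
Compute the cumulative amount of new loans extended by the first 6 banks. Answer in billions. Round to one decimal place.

$311.6 billion

Bank i lends (1 − rr)^i of the original deposit: Bank 1 lends 63·0.9450 = 59.5350, Bank 2 lends 63·0.9450² ≈ 56.2606, and so on.
Summing a geometric series: total = 63·[0.9450·(1 − 0.9450^6) / (1 − 0.9450)] ≈ 311.5502 billion.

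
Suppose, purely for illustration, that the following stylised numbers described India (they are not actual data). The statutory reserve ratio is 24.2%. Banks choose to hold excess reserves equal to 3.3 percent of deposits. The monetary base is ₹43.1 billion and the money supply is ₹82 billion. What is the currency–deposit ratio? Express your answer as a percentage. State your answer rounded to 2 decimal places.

52.83%

Using m = M/MB = 82/43.1 ≈ 1.902552. From m = (1 + c)/(c + rr + e), rearranging gives 1 + c = m·(c + rr + e), so c·(1 − m) = m·(rr + e) − 1.
Hence c = [m·(rr + e) − 1]/(1 − m) = [1.902552 × (0.242 + 0.033) − 1] / (1 − 1.902552) ≈ 0.528278.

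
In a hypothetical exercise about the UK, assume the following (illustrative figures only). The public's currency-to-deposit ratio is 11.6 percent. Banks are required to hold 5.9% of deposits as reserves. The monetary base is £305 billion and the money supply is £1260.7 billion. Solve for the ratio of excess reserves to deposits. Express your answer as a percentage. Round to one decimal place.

Using m = M/MB = 1260.7/305 ≈ 4.133443. Since m = (1 + c)/(c + rr + e), the denominator satisfies c + rr + e = (1 + c)/m = (1 + 0.116) / 4.133443 ≈ 0.269993.
With c = 0.116 and rr = 0.059, the ratio of excess reserves to deposits is 0.269993 − 0.116 − 0.059 = 0.094993.

9.5%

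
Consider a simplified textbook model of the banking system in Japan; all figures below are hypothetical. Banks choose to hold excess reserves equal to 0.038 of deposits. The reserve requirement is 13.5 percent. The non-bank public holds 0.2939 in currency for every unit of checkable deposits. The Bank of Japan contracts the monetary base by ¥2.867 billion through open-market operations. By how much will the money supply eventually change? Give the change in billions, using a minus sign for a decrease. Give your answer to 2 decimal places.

-7.95 billion

The money multiplier is m = (1 + c) / (rr + e + c) = (1 + 0.2939) / (0.135 + 0.038 + 0.2939) ≈ 2.7713.
The sale removes 2.867 billion of base, so ΔM = m × ΔMB = 2.7713 × (−2.867) ≈ -7.9453 billion.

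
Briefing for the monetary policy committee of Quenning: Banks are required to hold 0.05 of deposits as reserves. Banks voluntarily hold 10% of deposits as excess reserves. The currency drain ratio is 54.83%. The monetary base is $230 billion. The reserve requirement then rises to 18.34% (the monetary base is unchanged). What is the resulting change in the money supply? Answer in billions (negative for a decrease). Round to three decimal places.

Initially m₁ = (1 + 0.5483) / (0.05 + 0.1 + 0.5483) ≈ 2.2172419, so M₁ = 2.2172419 × 230 ≈ 509.9656 billion.
After the change m₂ = (1 + 0.5483) / (0.1834 + 0.1 + 0.5483) ≈ 1.8616088, so M₂ = 1.8616088 × 230 ≈ 428.17 billion.
ΔM = M₂ − M₁ = 428.17 − 509.9656 = -81.7956 billion.

-81.796 billion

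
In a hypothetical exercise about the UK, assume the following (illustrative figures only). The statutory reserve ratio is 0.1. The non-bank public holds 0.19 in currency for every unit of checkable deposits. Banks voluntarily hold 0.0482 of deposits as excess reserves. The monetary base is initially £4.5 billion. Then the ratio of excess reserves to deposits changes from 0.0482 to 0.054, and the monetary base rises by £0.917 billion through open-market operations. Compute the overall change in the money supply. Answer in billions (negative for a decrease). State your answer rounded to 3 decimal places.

£2.905 billion

Before: m₁ = (1 + 0.19) / (0.1 + 0.0482 + 0.19) ≈ 3.51863, MB₁ = 4.5, so M₁ = 3.51863 × 4.5 ≈ 15.8338 billion.
After: m₂ = (1 + 0.19) / (0.1 + 0.054 + 0.19) ≈ 3.45930, MB₂ = 4.5 + 0.917 = 5.417, so M₂ = 3.45930 × 5.417 ≈ 18.739 billion.
ΔM = M₂ − M₁ = 18.739 − 15.8338 = 2.9052 billion.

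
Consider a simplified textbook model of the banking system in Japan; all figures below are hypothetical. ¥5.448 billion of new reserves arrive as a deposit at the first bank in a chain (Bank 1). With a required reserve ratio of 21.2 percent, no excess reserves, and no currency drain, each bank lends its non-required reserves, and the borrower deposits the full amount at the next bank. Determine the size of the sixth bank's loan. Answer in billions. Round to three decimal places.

Each bank lends a fraction (1 − rr) = 0.7880 of the deposit it receives, so Bank 6 receives 5.448·0.7880^5 and lends 5.448·0.7880^6 ≈ 1.3044 billion.

¥1.304 billion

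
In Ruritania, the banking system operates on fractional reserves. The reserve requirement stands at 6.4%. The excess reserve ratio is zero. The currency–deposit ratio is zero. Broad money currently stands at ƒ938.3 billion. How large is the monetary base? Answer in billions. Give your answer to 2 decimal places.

ƒ60.05 billion

With no currency drain and no excess reserves, the money multiplier is m = 1/rr = 1/0.064 = 15.625000.
The monetary base is MB = M / m = 938.3 / 15.625000 = 60.0512 billion.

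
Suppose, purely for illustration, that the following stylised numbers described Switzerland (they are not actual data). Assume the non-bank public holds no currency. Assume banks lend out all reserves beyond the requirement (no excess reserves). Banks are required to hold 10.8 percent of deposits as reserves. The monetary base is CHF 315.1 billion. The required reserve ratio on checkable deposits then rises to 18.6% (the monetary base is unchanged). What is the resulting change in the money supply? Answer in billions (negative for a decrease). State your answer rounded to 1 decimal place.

Initially m₁ = 1 / (0.108) ≈ 9.25926, so M₁ = 9.25926 × 315.1 ≈ 2917.5928 billion.
After the change m₂ = 1 / (0.186) ≈ 5.37634, so M₂ = 5.37634 × 315.1 ≈ 1694.0847 billion.
ΔM = M₂ − M₁ = 1694.0847 − 2917.5928 = -1223.5081 billion.

-1223.5 billion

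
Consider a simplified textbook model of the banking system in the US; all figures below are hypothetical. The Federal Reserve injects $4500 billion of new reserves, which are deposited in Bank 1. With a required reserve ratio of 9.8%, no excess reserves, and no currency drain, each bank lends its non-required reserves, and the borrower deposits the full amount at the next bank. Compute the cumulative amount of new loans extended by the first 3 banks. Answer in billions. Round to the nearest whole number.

Bank i lends (1 − rr)^i of the original deposit: Bank 1 lends 4500·0.9020 = 4059.0000, Bank 2 lends 4500·0.9020² = 3661.2180, and so on.
Summing a geometric series: total = 4500·[0.9020·(1 − 0.9020^3) / (1 − 0.9020)] ≈ 11022.6366 billion.

$11023 billion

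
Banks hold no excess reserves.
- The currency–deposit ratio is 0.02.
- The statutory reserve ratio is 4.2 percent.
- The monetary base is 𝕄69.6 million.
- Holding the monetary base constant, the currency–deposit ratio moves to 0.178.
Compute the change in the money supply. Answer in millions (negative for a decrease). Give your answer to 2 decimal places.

Initially m₁ = (1 + 0.02) / (0.042 + 0.02) ≈ 16.45161, so M₁ = 16.45161 × 69.6 ≈ 1145.0321 million.
After the change m₂ = (1 + 0.178) / (0.042 + 0.178) ≈ 5.35455, so M₂ = 5.35455 × 69.6 ≈ 372.6767 million.
ΔM = M₂ − M₁ = 372.6767 − 1145.0321 = -772.3554 million.

-772.36 million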